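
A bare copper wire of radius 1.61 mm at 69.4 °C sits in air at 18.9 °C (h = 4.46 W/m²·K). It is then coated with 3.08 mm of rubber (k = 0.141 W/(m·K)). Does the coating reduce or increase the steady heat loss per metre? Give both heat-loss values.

increases: 2.28 → 5.73 W/m

Critical radius for a cylinder: r_cr = k/h = 0.0316 m = 3.16 cm.
Outer radius after coating: r₂ = 0.00161 + 0.00308 = 0.00469 m.
Since r₁ < r_cr and r₂ ≤ r_cr, the coating moves toward the maximum at r_cr — heat loss rises.
Bare: R = 1/(2πr₁h) = 22.16 m·K/W; Q = 50.5/22.16 = 2.28 W/m.
Coated: R = R_cond + R_conv = 8.816 m·K/W; Q = 50.5/8.816 = 5.73 W/m.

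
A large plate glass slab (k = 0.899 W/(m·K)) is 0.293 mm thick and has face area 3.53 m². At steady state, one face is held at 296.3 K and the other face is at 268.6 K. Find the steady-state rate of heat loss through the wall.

Q = 300 kW

Q = kA·ΔT/L = 0.899 × 3.53 × |296.3 K − 268.6 K| / 2.93×10^-4 = 3.00×10^5 W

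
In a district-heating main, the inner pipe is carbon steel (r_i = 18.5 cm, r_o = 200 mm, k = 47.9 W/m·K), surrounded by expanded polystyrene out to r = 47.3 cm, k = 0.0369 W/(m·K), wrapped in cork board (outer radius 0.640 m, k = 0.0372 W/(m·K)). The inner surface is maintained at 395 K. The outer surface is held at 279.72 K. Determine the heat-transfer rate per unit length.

Q' = 23.0 W/m

Resistance network (inner→outer):
  R'_carbon steel = ln(0.200/0.185)/(2πk) = 0.07796/(2π·47.9) = 2.590×10^-4 m·K/W
  R'_expanded polystyrene = ln(0.473/0.200)/(2πk) = 0.8608/(2π·0.0369) = 3.713 m·K/W
  R'_cork board = ln(0.640/0.473)/(2πk) = 0.3024/(2π·0.0372) = 1.294 m·K/W
ΣR = 2.590×10^-4 + 3.713 + 1.294 = 5.007 m·K/W
Q' = ΔT/ΣR = (395 K − 279.72 K)/5.007 = 23.0 W/m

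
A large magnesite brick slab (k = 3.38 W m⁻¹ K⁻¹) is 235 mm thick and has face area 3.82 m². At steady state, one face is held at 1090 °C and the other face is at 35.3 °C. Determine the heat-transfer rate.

Q = 57900 W

Q = kA·ΔT/L = 3.38 × 3.82 × |1090 °C − 35.3 °C| / 0.235 = 57900 W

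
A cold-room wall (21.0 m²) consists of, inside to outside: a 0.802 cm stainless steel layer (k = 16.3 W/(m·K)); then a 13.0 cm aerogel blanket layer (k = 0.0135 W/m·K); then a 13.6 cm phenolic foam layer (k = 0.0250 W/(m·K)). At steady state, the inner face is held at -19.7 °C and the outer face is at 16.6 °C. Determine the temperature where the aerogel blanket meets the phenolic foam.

T = 3.50 °C

Resistance network (inner→outer):
  R_stainless steel = L/(kA) = 0.00802/(16.3·21.0) = 2.343×10^-5 K/W
  R_aerogel blanket = L/(kA) = 0.130/(0.0135·21.0) = 0.4586 K/W
  R_phenolic foam = L/(kA) = 0.136/(0.0250·21.0) = 0.2590 K/W
ΣR = 2.343×10^-5 + 0.4586 + 0.2590 = 0.7176 K/W
Q = ΔT/ΣR = (-19.7 °C − 16.6 °C)/0.7176 = -50.59 W
From the inner boundary to the aerogel blanket/phenolic foam interface, ΣR_partial = 0.4586 K/W.
T_interface = T_in − Q·ΣR_partial = -19.7 °C − (-50.59)(0.4586) = 3.50 °C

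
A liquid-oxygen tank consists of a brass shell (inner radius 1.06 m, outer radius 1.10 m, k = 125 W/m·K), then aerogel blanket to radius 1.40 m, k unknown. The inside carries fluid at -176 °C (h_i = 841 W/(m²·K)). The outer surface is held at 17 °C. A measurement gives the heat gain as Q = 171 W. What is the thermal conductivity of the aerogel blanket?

k = 0.0137 W/m·K

ΣR = ΔT/Q = |-176 − 17|/171 = 1.129 K/W
Known resistances:
  R_conv,in = 1/(4πr²h) = 1/(4π·1.06²·841) = 8.421×10^-5 K/W
  R_brass = (1/1.06 − 1/1.10)/(4πk) = 0.03431/(4π·125) = 2.184×10^-5 K/W
R_aerogel blanket = ΣR − ΣR_known = 1.129 − 1.061×10^-4 = 1.129 K/W
(1/r₁−1/r₂)/(4πk) = 1.129 ⇒ k = 0.1948/(4π·1.129) = 0.0137 W/m·K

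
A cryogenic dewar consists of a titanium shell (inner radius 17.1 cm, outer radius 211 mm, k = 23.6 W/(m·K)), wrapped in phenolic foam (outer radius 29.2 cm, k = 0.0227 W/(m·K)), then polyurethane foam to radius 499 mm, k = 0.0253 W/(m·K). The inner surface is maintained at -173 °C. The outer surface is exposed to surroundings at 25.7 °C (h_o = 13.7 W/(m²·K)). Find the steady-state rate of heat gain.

Resistance network (inner→outer):
  R_titanium = (1/0.171 − 1/0.211)/(4πk) = 1.109/(4π·23.6) = 0.003738 K/W
  R_phenolic foam = (1/0.211 − 1/0.292)/(4πk) = 1.315/(4π·0.0227) = 4.609 K/W
  R_polyurethane foam = (1/0.292 − 1/0.499)/(4πk) = 1.421/(4π·0.0253) = 4.468 K/W
  R_conv,out = 1/(4πr²h) = 1/(4π·0.499²·13.7) = 0.02333 K/W
ΣR = 0.003738 + 4.609 + 4.468 + 0.02333 = 9.104 K/W
Q = ΔT/ΣR = (-173 °C − 25.7 °C)/9.104 = -21.8 W
(Negative Q ⇒ heat flows inward; heat gain = 21.8 W.)

Q = 21.8 W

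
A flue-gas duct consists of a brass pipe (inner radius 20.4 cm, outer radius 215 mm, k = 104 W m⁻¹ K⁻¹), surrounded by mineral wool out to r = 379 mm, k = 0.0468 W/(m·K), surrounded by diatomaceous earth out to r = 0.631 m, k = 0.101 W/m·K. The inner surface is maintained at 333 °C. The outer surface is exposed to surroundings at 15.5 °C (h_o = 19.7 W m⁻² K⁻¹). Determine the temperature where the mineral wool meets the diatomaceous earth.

T = 110 °C

Resistance network (inner→outer):
  R'_brass = ln(0.215/0.204)/(2πk) = 0.05252/(2π·104) = 8.037×10^-5 m·K/W
  R'_mineral wool = ln(0.379/0.215)/(2πk) = 0.5669/(2π·0.0468) = 1.928 m·K/W
  R'_diatomaceous earth = ln(0.631/0.379)/(2πk) = 0.5098/(2π·0.101) = 0.8033 m·K/W
  R'_conv,out = 1/(2πr h) = 1/(2π·0.631·19.7) = 0.01280 m·K/W
ΣR = 8.037×10^-5 + 1.928 + 0.8033 + 0.01280 = 2.744 m·K/W
Q' = ΔT/ΣR = (333 °C − 15.5 °C)/2.744 = 115.7 W/m
From the inner boundary to the mineral wool/diatomaceous earth interface, ΣR_partial = 1.928 m·K/W.
T_interface = T_in − Q'·ΣR_partial = 333 °C − (115.7)(1.928) = 110 °C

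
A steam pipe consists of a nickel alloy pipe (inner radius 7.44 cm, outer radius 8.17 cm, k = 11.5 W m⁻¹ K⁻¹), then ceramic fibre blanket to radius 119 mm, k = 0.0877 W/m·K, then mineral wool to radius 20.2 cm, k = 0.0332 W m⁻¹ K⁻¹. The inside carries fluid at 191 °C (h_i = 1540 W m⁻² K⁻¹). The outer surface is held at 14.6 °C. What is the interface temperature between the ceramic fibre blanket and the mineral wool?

Resistance network (inner→outer):
  R'_conv,in = 1/(2πr h) = 1/(2π·0.0744·1540) = 0.001389 m·K/W
  R'_nickel alloy = ln(0.0817/0.0744)/(2πk) = 0.09360/(2π·11.5) = 0.001295 m·K/W
  R'_ceramic fibre blanket = ln(0.119/0.0817)/(2πk) = 0.3761/(2π·0.0877) = 0.6825 m·K/W
  R'_mineral wool = ln(0.202/0.119)/(2πk) = 0.5291/(2π·0.0332) = 2.537 m·K/W
ΣR = 0.001389 + 0.001295 + 0.6825 + 2.537 = 3.222 m·K/W
Q' = ΔT/ΣR = (191 °C − 14.6 °C)/3.222 = 54.75 W/m
From the inner boundary to the ceramic fibre blanket/mineral wool interface, ΣR_partial = 0.6852 m·K/W.
T_interface = T_in − Q'·ΣR_partial = 191 °C − (54.75)(0.6852) = 153 °C

T = 153 °C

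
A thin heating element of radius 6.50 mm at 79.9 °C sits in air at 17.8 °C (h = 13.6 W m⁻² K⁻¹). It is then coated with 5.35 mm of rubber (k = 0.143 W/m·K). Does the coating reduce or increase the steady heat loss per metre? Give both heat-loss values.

Critical radius for a cylinder: r_cr = k/h = 0.0105 m = 1.05 cm.
Outer radius after coating: r₂ = 0.00650 + 0.00535 = 0.01185 m.
r₁ < r_cr < r₂: heat loss rises to a maximum at r_cr then falls. Whether the coating helps depends on whether Q(r₂) has dropped back below Q(r₁).
Bare: R = 1/(2πr₁h) = 1.800 m·K/W; Q = 62.1/1.800 = 34.5 W/m.
Coated: R = R_cond + R_conv = 1.656 m·K/W; Q = 62.1/1.656 = 37.5 W/m.

increases: 34.5 → 37.5 W/m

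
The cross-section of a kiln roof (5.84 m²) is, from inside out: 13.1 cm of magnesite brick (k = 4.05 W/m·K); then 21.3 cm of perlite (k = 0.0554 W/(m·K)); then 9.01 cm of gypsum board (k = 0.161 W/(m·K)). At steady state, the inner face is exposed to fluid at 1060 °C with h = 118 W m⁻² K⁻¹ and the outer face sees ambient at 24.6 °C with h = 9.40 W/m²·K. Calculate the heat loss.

Resistance network (inner→outer):
  R_conv,in = 1/(hA) = 1/(118·5.84) = 0.001451 K/W
  R_magnesite brick = L/(kA) = 0.131/(4.05·5.84) = 0.005539 K/W
  R_perlite = L/(kA) = 0.213/(0.0554·5.84) = 0.6584 K/W
  R_gypsum board = L/(kA) = 0.0901/(0.161·5.84) = 0.09583 K/W
  R_conv,out = 1/(hA) = 1/(9.40·5.84) = 0.01822 K/W
ΣR = 0.001451 + 0.005539 + 0.6584 + 0.09583 + 0.01822 = 0.7794 K/W
Q = ΔT/ΣR = (1060 °C − 24.6 °C)/0.7794 = 1330 W

Q = 1330 W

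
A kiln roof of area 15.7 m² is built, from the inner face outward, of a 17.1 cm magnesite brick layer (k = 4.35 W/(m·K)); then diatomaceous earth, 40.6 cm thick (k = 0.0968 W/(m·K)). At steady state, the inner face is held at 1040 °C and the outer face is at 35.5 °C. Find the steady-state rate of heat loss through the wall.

Resistance network (inner→outer):
  R_magnesite brick = L/(kA) = 0.171/(4.35·15.7) = 0.002504 K/W
  R_diatomaceous earth = L/(kA) = 0.406/(0.0968·15.7) = 0.2671 K/W
ΣR = 0.002504 + 0.2671 = 0.2696 K/W
Q = ΔT/ΣR = (1040 °C − 35.5 °C)/0.2696 = 3730 W

Q = 3.73 kW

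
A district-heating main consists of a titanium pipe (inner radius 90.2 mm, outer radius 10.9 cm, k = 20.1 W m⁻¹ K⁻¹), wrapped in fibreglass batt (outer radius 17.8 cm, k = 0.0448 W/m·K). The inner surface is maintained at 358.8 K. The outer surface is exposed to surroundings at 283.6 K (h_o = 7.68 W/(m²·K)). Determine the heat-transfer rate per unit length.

Q' = 40.4 W/m

Treat each layer as a resistance in series:
  R'_titanium = ln(0.109/0.0902)/(2πk) = 0.1893/(2π·20.1) = 0.001499 m·K/W
  R'_fibreglass batt = ln(0.178/0.109)/(2πk) = 0.4904/(2π·0.0448) = 1.742 m·K/W
  R'_conv,out = 1/(2πr h) = 1/(2π·0.178·7.68) = 0.1164 m·K/W
ΣR = 0.001499 + 1.742 + 0.1164 = 1.860 m·K/W
Q' = ΔT/ΣR = (358.8 K − 283.6 K)/1.860 = 40.4 W/m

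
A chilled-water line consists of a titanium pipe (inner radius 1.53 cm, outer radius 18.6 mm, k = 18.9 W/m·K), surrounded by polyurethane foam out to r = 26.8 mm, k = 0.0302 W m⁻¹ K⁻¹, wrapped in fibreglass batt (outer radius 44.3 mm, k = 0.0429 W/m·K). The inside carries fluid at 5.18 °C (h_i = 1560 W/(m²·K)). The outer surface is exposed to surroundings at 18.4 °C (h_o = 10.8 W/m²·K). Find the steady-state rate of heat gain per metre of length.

Series thermal resistances, inner to outer:
  R'_conv,in = 1/(2πr h) = 1/(2π·0.0153·1560) = 0.006668 m·K/W
  R'_titanium = ln(0.0186/0.0153)/(2πk) = 0.1953/(2π·18.9) = 0.001645 m·K/W
  R'_polyurethane foam = ln(0.0268/0.0186)/(2πk) = 0.3652/(2π·0.0302) = 1.925 m·K/W
  R'_fibreglass batt = ln(0.0443/0.0268)/(2πk) = 0.5026/(2π·0.0429) = 1.865 m·K/W
  R'_conv,out = 1/(2πr h) = 1/(2π·0.0443·10.8) = 0.3327 m·K/W
ΣR = 0.006668 + 0.001645 + 1.925 + 1.865 + 0.3327 = 4.131 m·K/W
Q' = ΔT/ΣR = (5.18 °C − 18.4 °C)/4.131 = -3.20 W/m
(Negative Q' ⇒ heat flows inward; heat gain = 3.20 W/m.)

Q' = 3.20 W/m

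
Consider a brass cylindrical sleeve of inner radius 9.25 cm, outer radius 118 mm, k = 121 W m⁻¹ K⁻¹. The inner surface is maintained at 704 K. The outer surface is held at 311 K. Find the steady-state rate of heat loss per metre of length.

Q' = 2πk·ΔT/ln(r₂/r₁) = 2π × 121 × 393 / ln(0.118/0.0925) = 1.23×10^6 W/m

Q' = 1.23×10^6 W/m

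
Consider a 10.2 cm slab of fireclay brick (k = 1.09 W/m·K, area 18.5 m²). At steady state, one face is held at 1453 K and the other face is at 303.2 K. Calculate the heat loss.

Q = kA·ΔT/L = 1.09 × 18.5 × |1453 K − 303.2 K| / 0.102 = 2.27×10^5 W

Q = 227 kW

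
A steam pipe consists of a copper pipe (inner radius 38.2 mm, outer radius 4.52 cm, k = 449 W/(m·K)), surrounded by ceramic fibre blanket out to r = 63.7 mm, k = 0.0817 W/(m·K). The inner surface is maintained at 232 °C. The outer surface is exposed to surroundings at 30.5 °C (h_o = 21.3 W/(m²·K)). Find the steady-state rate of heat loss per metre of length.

Q' = 256 W/m

Treat each layer as a resistance in series:
  R'_copper = ln(0.0452/0.0382)/(2πk) = 0.1683/(2π·449) = 5.964×10^-5 m·K/W
  R'_ceramic fibre blanket = ln(0.0637/0.0452)/(2πk) = 0.3431/(2π·0.0817) = 0.6683 m·K/W
  R'_conv,out = 1/(2πr h) = 1/(2π·0.0637·21.3) = 0.1173 m·K/W
ΣR = 5.964×10^-5 + 0.6683 + 0.1173 = 0.7857 m·K/W
Q' = ΔT/ΣR = (232 °C − 30.5 °C)/0.7857 = 256 W/m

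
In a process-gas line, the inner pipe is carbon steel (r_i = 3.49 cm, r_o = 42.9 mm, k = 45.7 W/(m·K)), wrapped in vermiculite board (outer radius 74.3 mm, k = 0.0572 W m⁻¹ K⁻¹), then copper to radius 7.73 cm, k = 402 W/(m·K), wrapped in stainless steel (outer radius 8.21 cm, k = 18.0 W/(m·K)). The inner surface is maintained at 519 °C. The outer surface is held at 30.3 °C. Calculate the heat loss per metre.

Treat each layer as a resistance in series:
  R'_carbon steel = ln(0.0429/0.0349)/(2πk) = 0.2064/(2π·45.7) = 7.188×10^-4 m·K/W
  R'_vermiculite board = ln(0.0743/0.0429)/(2πk) = 0.5492/(2π·0.0572) = 1.528 m·K/W
  R'_copper = ln(0.0773/0.0743)/(2πk) = 0.03958/(2π·402) = 1.567×10^-5 m·K/W
  R'_stainless steel = ln(0.0821/0.0773)/(2πk) = 0.06024/(2π·18.0) = 5.327×10^-4 m·K/W
ΣR = 7.188×10^-4 + 1.528 + 1.567×10^-5 + 5.327×10^-4 = 1.529 m·K/W
Q' = ΔT/ΣR = (519 °C − 30.3 °C)/1.529 = 320 W/m

Q' = 320 W/m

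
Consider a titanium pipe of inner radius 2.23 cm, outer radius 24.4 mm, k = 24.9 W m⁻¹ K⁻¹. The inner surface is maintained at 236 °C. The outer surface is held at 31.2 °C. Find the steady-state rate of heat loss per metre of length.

Q' = 356 kW/m

Q' = 2πk·ΔT/ln(r₂/r₁) = 2π × 24.9 × 204.8 / ln(0.0244/0.0223) = 3.56×10^5 W/m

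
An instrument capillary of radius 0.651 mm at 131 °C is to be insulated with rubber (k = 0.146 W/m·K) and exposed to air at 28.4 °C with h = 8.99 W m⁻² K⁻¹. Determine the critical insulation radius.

For a cylinder, r_cr = k_ins/h = 0.146/8.99 = 0.0162 m = 1.62 cm

r_cr = 1.62 cm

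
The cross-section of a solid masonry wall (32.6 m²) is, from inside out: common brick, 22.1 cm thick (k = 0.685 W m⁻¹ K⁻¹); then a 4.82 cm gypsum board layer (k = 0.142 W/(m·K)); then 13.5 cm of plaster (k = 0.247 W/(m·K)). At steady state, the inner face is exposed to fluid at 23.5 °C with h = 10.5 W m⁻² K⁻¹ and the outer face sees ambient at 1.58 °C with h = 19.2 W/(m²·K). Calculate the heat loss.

Resistance network (inner→outer):
  R_conv,in = 1/(hA) = 1/(10.5·32.6) = 0.002921 K/W
  R_common brick = L/(kA) = 0.221/(0.685·32.6) = 0.009897 K/W
  R_gypsum board = L/(kA) = 0.0482/(0.142·32.6) = 0.01041 K/W
  R_plaster = L/(kA) = 0.135/(0.247·32.6) = 0.01677 K/W
  R_conv,out = 1/(hA) = 1/(19.2·32.6) = 0.001598 K/W
ΣR = 0.002921 + 0.009897 + 0.01041 + 0.01677 + 0.001598 = 0.04160 K/W
Q = ΔT/ΣR = (23.5 °C − 1.58 °C)/0.04160 = 527 W

Q = 527 W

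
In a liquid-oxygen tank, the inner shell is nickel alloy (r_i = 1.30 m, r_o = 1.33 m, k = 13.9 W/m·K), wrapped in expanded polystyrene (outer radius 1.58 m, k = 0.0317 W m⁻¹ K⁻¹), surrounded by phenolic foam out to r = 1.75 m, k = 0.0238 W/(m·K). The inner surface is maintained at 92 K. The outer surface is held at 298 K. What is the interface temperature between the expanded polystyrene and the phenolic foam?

Series thermal resistances, inner to outer:
  R_nickel alloy = (1/1.30 − 1/1.33)/(4πk) = 0.01735/(4π·13.9) = 9.933×10^-5 K/W
  R_expanded polystyrene = (1/1.33 − 1/1.58)/(4πk) = 0.1190/(4π·0.0317) = 0.2986 K/W
  R_phenolic foam = (1/1.58 − 1/1.75)/(4πk) = 0.06148/(4π·0.0238) = 0.2056 K/W
ΣR = 9.933×10^-5 + 0.2986 + 0.2056 = 0.5043 K/W
Q = ΔT/ΣR = (92 K − 298 K)/0.5043 = -408.5 W
From the inner boundary to the expanded polystyrene/phenolic foam interface, ΣR_partial = 0.2987 K/W.
T_interface = T_in − Q·ΣR_partial = 92 K − (-408.5)(0.2987) = 214.0 K

T = 214.0 K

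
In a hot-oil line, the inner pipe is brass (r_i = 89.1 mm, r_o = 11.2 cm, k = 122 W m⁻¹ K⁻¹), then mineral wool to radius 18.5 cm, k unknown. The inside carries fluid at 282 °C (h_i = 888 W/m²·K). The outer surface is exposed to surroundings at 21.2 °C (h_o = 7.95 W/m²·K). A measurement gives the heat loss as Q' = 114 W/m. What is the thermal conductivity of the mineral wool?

k = 0.0367 W/m·K

ΣR = ΔT/Q' = |282 − 21.2|/114 = 2.288 m·K/W
Known resistances:
  R'_conv,in = 1/(2πr h) = 1/(2π·0.0891·888) = 0.002012 m·K/W
  R'_brass = ln(0.112/0.0891)/(2πk) = 0.2287/(2π·122) = 2.984×10^-4 m·K/W
  R'_conv,out = 1/(2πr h) = 1/(2π·0.185·7.95) = 0.1082 m·K/W
R_mineral wool = ΣR − ΣR_known = 2.288 − 0.1105 = 2.177 m·K/W
ln(r₂/r₁)/(2πk) = 2.177 ⇒ k = 0.5019/(2π·2.177) = 0.0367 W/m·K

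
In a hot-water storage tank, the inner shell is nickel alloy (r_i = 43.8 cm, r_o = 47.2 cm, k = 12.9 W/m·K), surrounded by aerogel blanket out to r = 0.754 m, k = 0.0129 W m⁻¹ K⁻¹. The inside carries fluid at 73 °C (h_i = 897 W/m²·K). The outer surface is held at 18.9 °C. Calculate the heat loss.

Treat each layer as a resistance in series:
  R_conv,in = 1/(4πr²h) = 1/(4π·0.438²·897) = 4.624×10^-4 K/W
  R_nickel alloy = (1/0.438 − 1/0.472)/(4πk) = 0.1645/(4π·12.9) = 0.001015 K/W
  R_aerogel blanket = (1/0.472 − 1/0.754)/(4πk) = 0.7924/(4π·0.0129) = 4.888 K/W
ΣR = 4.624×10^-4 + 0.001015 + 4.888 = 4.889 K/W
Q = ΔT/ΣR = (73 °C − 18.9 °C)/4.889 = 11.1 W

Q = 11.1 W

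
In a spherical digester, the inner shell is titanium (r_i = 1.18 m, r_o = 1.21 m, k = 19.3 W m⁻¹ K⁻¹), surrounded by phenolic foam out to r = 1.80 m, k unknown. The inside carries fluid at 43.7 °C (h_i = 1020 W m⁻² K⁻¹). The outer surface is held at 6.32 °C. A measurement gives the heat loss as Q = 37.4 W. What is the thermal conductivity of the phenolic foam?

ΣR = ΔT/Q = |43.7 − 6.32|/37.4 = 0.9995 K/W
Known resistances:
  R_conv,in = 1/(4πr²h) = 1/(4π·1.18²·1020) = 5.603×10^-5 K/W
  R_titanium = (1/1.18 − 1/1.21)/(4πk) = 0.02101/(4π·19.3) = 8.663×10^-5 K/W
R_phenolic foam = ΣR − ΣR_known = 0.9995 − 1.427×10^-4 = 0.9994 K/W
(1/r₁−1/r₂)/(4πk) = 0.9994 ⇒ k = 0.2709/(4π·0.9994) = 0.0216 W/m·K

k = 0.0216 W/m·K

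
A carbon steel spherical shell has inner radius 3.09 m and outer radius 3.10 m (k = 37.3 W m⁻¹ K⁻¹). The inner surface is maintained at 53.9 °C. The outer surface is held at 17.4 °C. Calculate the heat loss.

Q = 16400 kW

Q = 4πk·ΔT/(1/r₁ − 1/r₂) = 4π × 37.3 × 36.5 / (1/3.09 − 1/3.10) = 1.64×10^7 W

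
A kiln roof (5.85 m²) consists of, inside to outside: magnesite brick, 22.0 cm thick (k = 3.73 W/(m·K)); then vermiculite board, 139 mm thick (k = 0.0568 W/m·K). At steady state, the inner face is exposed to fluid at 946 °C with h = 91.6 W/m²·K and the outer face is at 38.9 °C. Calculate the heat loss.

Series thermal resistances, inner to outer:
  R_conv,in = 1/(hA) = 1/(91.6·5.85) = 0.001866 K/W
  R_magnesite brick = L/(kA) = 0.220/(3.73·5.85) = 0.01008 K/W
  R_vermiculite board = L/(kA) = 0.139/(0.0568·5.85) = 0.4183 K/W
ΣR = 0.001866 + 0.01008 + 0.4183 = 0.4302 K/W
Q = ΔT/ΣR = (946 °C − 38.9 °C)/0.4302 = 2110 W

Q = 2.11 kW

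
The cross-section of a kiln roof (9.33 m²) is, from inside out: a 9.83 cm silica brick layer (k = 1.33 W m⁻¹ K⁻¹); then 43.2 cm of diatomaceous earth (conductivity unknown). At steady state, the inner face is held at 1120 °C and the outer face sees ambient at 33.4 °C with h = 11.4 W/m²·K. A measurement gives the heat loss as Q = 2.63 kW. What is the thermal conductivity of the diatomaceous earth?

ΣR = ΔT/Q = |1120 − 33.4|/2630 = 0.4132 K/W
Known resistances:
  R_silica brick = L/(kA) = 0.0983/(1.33·9.33) = 0.007922 K/W
  R_conv,out = 1/(hA) = 1/(11.4·9.33) = 0.009402 K/W
R_diatomaceous earth = ΣR − ΣR_known = 0.4132 − 0.01732 = 0.3959 K/W
L/(kA) = 0.3959 ⇒ k = 0.432/(0.3959·9.33) = 0.117 W/m·K

k = 0.117 W/m·K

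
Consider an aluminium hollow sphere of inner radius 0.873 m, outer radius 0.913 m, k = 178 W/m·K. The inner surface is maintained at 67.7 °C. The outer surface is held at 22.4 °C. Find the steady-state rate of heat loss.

Q = 4πk·ΔT/(1/r₁ − 1/r₂) = 4π × 178 × 45.3 / (1/0.873 − 1/0.913) = 2.02×10^6 W

Q = 2.02×10^6 W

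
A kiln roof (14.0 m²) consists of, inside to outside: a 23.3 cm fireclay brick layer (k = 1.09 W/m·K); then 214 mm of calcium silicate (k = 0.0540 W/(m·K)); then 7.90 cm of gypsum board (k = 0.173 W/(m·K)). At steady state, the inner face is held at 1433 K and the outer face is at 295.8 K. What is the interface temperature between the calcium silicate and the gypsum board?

T = 408 K

Treat each layer as a resistance in series:
  R_fireclay brick = L/(kA) = 0.233/(1.09·14.0) = 0.01527 K/W
  R_calcium silicate = L/(kA) = 0.214/(0.0540·14.0) = 0.2831 K/W
  R_gypsum board = L/(kA) = 0.0790/(0.173·14.0) = 0.03262 K/W
ΣR = 0.01527 + 0.2831 + 0.03262 = 0.3310 K/W
Q = ΔT/ΣR = (1433 K − 295.8 K)/0.3310 = 3436 W
From the inner boundary to the calcium silicate/gypsum board interface, ΣR_partial = 0.2984 K/W.
T_interface = T_in − Q·ΣR_partial = 1433 K − (3436)(0.2984) = 408 K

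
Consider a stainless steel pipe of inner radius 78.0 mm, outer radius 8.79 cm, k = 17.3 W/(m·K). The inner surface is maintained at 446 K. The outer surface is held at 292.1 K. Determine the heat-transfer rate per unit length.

Q' = 2πk·ΔT/ln(r₂/r₁) = 2π × 17.3 × 153.9 / ln(0.0879/0.0780) = 1.40×10^5 W/m

Q' = 1.40×10^5 W/m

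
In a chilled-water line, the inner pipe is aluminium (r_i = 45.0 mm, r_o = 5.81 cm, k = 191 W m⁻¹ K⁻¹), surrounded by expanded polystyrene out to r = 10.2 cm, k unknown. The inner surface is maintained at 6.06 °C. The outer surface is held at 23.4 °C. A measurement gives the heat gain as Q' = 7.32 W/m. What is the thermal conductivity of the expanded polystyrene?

ΣR = ΔT/Q' = |6.06 − 23.4|/7.32 = 2.369 m·K/W
Known resistances:
  R'_aluminium = ln(0.0581/0.0450)/(2πk) = 0.2555/(2π·191) = 2.129×10^-4 m·K/W
R_expanded polystyrene = ΣR − ΣR_known = 2.369 − 2.129×10^-4 = 2.369 m·K/W
ln(r₂/r₁)/(2πk) = 2.369 ⇒ k = 0.5628/(2π·2.369) = 0.0378 W/m·K

k = 0.0378 W/m·K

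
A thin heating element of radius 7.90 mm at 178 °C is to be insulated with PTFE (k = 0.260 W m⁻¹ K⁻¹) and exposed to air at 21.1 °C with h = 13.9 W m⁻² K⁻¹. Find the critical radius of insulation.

For a cylinder, r_cr = k_ins/h = 0.260/13.9 = 0.0187 m = 1.87 cm

r_cr = 1.87 cm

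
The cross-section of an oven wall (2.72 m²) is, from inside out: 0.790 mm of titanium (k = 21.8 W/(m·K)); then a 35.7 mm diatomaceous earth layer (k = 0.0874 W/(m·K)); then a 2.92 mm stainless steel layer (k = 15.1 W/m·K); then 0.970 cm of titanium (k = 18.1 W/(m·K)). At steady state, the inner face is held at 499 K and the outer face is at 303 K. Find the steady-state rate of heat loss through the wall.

Q = 1300 W

Treat each layer as a resistance in series:
  R_titanium = L/(kA) = 7.90×10^-4/(21.8·2.72) = 1.332×10^-5 K/W
  R_diatomaceous earth = L/(kA) = 0.0357/(0.0874·2.72) = 0.1502 K/W
  R_stainless steel = L/(kA) = 0.00292/(15.1·2.72) = 7.109×10^-5 K/W
  R_titanium = L/(kA) = 0.00970/(18.1·2.72) = 1.970×10^-4 K/W
ΣR = 1.332×10^-5 + 0.1502 + 7.109×10^-5 + 1.970×10^-4 = 0.1505 K/W
Q = ΔT/ΣR = (499 K − 303 K)/0.1505 = 1300 W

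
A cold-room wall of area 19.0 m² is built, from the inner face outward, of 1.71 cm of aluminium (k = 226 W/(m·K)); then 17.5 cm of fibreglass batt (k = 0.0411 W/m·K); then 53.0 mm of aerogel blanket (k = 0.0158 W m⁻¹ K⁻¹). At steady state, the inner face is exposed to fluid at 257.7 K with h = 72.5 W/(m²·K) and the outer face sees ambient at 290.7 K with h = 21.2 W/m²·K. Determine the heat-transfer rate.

Q = 81.7 W

Treat each layer as a resistance in series:
  R_conv,in = 1/(hA) = 1/(72.5·19.0) = 7.260×10^-4 K/W
  R_aluminium = L/(kA) = 0.0171/(226·19.0) = 3.982×10^-6 K/W
  R_fibreglass batt = L/(kA) = 0.175/(0.0411·19.0) = 0.2241 K/W
  R_aerogel blanket = L/(kA) = 0.0530/(0.0158·19.0) = 0.1765 K/W
  R_conv,out = 1/(hA) = 1/(21.2·19.0) = 0.002483 K/W
ΣR = 7.260×10^-4 + 3.982×10^-6 + 0.2241 + 0.1765 + 0.002483 = 0.4038 K/W
Q = ΔT/ΣR = (257.7 K − 290.7 K)/0.4038 = -81.7 W
(Negative Q ⇒ heat flows inward; heat gain = 81.7 W.)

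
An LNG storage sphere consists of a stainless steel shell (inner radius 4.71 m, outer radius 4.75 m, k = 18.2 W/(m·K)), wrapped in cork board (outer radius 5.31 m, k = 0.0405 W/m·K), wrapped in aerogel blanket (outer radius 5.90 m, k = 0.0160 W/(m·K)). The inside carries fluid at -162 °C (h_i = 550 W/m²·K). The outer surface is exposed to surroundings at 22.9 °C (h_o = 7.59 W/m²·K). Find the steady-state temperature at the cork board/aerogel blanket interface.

Resistance network (inner→outer):
  R_conv,in = 1/(4πr²h) = 1/(4π·4.71²·550) = 6.522×10^-6 K/W
  R_stainless steel = (1/4.71 − 1/4.75)/(4πk) = 0.001788/(4π·18.2) = 7.817×10^-6 K/W
  R_cork board = (1/4.75 − 1/5.31)/(4πk) = 0.02220/(4π·0.0405) = 0.04362 K/W
  R_aerogel blanket = (1/5.31 − 1/5.90)/(4πk) = 0.01883/(4π·0.0160) = 0.09366 K/W
  R_conv,out = 1/(4πr²h) = 1/(4π·5.90²·7.59) = 3.012×10^-4 K/W
ΣR = 6.522×10^-6 + 7.817×10^-6 + 0.04362 + 0.09366 + 3.012×10^-4 = 0.1376 K/W
Q = ΔT/ΣR = (-162 °C − 22.9 °C)/0.1376 = -1344 W
From the inner boundary to the cork board/aerogel blanket interface, ΣR_partial = 0.04363 K/W.
T_interface = T_in − Q·ΣR_partial = -162 °C − (-1344)(0.04363) = -103 °C

T = -103 °C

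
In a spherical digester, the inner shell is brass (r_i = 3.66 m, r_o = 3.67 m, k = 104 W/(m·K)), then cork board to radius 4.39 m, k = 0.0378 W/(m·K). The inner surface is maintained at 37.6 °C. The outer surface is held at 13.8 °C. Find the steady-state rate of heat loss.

Q = 253 W

Treat each layer as a resistance in series:
  R_brass = (1/3.66 − 1/3.67)/(4πk) = 7.445×10^-4/(4π·104) = 5.697×10^-7 K/W
  R_cork board = (1/3.67 − 1/4.39)/(4πk) = 0.04469/(4π·0.0378) = 0.09408 K/W
ΣR = 5.697×10^-7 + 0.09408 = 0.09408 K/W
Q = ΔT/ΣR = (37.6 °C − 13.8 °C)/0.09408 = 253 W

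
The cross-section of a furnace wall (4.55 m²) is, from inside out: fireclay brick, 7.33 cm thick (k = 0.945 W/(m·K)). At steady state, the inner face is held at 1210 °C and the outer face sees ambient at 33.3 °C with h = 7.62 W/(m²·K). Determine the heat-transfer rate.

Resistance network (inner→outer):
  R_fireclay brick = L/(kA) = 0.0733/(0.945·4.55) = 0.01705 K/W
  R_conv,out = 1/(hA) = 1/(7.62·4.55) = 0.02884 K/W
ΣR = 0.01705 + 0.02884 = 0.04589 K/W
Q = ΔT/ΣR = (1210 °C − 33.3 °C)/0.04589 = 25600 W

Q = 25600 W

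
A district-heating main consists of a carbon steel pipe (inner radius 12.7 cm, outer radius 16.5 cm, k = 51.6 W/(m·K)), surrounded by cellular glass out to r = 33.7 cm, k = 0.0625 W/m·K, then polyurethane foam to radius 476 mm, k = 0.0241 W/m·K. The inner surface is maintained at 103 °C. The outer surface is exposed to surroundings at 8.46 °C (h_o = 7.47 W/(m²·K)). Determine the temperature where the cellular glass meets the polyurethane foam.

T = 61.5 °C

Series thermal resistances, inner to outer:
  R'_carbon steel = ln(0.165/0.127)/(2πk) = 0.2618/(2π·51.6) = 8.074×10^-4 m·K/W
  R'_cellular glass = ln(0.337/0.165)/(2πk) = 0.7141/(2π·0.0625) = 1.819 m·K/W
  R'_polyurethane foam = ln(0.476/0.337)/(2πk) = 0.3453/(2π·0.0241) = 2.281 m·K/W
  R'_conv,out = 1/(2πr h) = 1/(2π·0.476·7.47) = 0.04476 m·K/W
ΣR = 8.074×10^-4 + 1.819 + 2.281 + 0.04476 = 4.146 m·K/W
Q' = ΔT/ΣR = (103 °C − 8.46 °C)/4.146 = 22.80 W/m
From the inner boundary to the cellular glass/polyurethane foam interface, ΣR_partial = 1.820 m·K/W.
T_interface = T_in − Q'·ΣR_partial = 103 °C − (22.80)(1.820) = 61.5 °C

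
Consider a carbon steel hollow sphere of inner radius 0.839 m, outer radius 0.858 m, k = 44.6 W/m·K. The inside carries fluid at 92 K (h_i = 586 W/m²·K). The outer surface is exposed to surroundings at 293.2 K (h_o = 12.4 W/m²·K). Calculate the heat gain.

Series thermal resistances, inner to outer:
  R_conv,in = 1/(4πr²h) = 1/(4π·0.839²·586) = 1.929×10^-4 K/W
  R_carbon steel = (1/0.839 − 1/0.858)/(4πk) = 0.02639/(4π·44.6) = 4.709×10^-5 K/W
  R_conv,out = 1/(4πr²h) = 1/(4π·0.858²·12.4) = 0.008718 K/W
ΣR = 1.929×10^-4 + 4.709×10^-5 + 0.008718 = 0.008958 K/W
Q = ΔT/ΣR = (92 K − 293.2 K)/0.008958 = -22500 W
(Negative Q ⇒ heat flows inward; heat gain = 22500 W.)

Q = 22.5 kW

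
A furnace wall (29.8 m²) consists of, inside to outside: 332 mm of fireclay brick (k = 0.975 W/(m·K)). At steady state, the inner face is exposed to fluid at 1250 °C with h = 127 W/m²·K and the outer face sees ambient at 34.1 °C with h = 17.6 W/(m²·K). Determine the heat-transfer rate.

Treat each layer as a resistance in series:
  R_conv,in = 1/(hA) = 1/(127·29.8) = 2.642×10^-4 K/W
  R_fireclay brick = L/(kA) = 0.332/(0.975·29.8) = 0.01143 K/W
  R_conv,out = 1/(hA) = 1/(17.6·29.8) = 0.001907 K/W
ΣR = 2.642×10^-4 + 0.01143 + 0.001907 = 0.01360 K/W
Q = ΔT/ΣR = (1250 °C − 34.1 °C)/0.01360 = 89400 W

Q = 89400 W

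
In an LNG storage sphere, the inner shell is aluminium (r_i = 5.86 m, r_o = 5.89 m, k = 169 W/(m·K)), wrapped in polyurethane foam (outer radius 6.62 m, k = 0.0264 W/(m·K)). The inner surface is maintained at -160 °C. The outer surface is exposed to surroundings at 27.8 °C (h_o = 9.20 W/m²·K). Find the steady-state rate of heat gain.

Resistance network (inner→outer):
  R_aluminium = (1/5.86 − 1/5.89)/(4πk) = 8.692×10^-4/(4π·169) = 4.093×10^-7 K/W
  R_polyurethane foam = (1/5.89 − 1/6.62)/(4πk) = 0.01872/(4π·0.0264) = 0.05643 K/W
  R_conv,out = 1/(4πr²h) = 1/(4π·6.62²·9.20) = 1.974×10^-4 K/W
ΣR = 4.093×10^-7 + 0.05643 + 1.974×10^-4 = 0.05663 K/W
Q = ΔT/ΣR = (-160 °C − 27.8 °C)/0.05663 = -3320 W
(Negative Q ⇒ heat flows inward; heat gain = 3320 W.)

Q = 3.32 kW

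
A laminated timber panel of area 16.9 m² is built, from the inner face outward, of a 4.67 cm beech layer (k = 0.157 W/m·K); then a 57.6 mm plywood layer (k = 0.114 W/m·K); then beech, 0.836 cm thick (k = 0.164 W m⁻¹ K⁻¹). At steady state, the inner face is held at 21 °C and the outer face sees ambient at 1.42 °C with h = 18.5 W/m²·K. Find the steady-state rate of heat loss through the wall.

Q = 365 W

Resistance network (inner→outer):
  R_beech = L/(kA) = 0.0467/(0.157·16.9) = 0.01760 K/W
  R_plywood = L/(kA) = 0.0576/(0.114·16.9) = 0.02990 K/W
  R_beech = L/(kA) = 0.00836/(0.164·16.9) = 0.003016 K/W
  R_conv,out = 1/(hA) = 1/(18.5·16.9) = 0.003198 K/W
ΣR = 0.01760 + 0.02990 + 0.003016 + 0.003198 = 0.05371 K/W
Q = ΔT/ΣR = (21 °C − 1.42 °C)/0.05371 = 365 W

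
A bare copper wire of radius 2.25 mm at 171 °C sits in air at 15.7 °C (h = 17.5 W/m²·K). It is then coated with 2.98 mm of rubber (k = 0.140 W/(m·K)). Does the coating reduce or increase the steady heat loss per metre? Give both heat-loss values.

Critical radius for a cylinder: r_cr = k/h = 0.00800 m = 0.800 cm.
Outer radius after coating: r₂ = 0.00225 + 0.00298 = 0.00523 m.
Since r₁ < r_cr and r₂ ≤ r_cr, the coating moves toward the maximum at r_cr — heat loss rises.
Bare: R = 1/(2πr₁h) = 4.042 m·K/W; Q = 155.3/4.042 = 38.4 W/m.
Coated: R = R_cond + R_conv = 2.698 m·K/W; Q = 155.3/2.698 = 57.6 W/m.

increases: 38.4 → 57.6 W/m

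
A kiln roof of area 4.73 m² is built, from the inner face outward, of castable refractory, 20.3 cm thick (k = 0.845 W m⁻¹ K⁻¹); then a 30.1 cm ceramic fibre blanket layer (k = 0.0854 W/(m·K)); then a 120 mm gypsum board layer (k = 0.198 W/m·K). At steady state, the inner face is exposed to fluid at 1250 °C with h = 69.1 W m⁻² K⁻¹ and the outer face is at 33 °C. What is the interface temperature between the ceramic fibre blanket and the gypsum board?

Resistance network (inner→outer):
  R_conv,in = 1/(hA) = 1/(69.1·4.73) = 0.003060 K/W
  R_castable refractory = L/(kA) = 0.203/(0.845·4.73) = 0.05079 K/W
  R_ceramic fibre blanket = L/(kA) = 0.301/(0.0854·4.73) = 0.7452 K/W
  R_gypsum board = L/(kA) = 0.120/(0.198·4.73) = 0.1281 K/W
ΣR = 0.003060 + 0.05079 + 0.7452 + 0.1281 = 0.9271 K/W
Q = ΔT/ΣR = (1250 °C − 33 °C)/0.9271 = 1313 W
From the inner boundary to the ceramic fibre blanket/gypsum board interface, ΣR_partial = 0.7990 K/W.
T_interface = T_in − Q·ΣR_partial = 1250 °C − (1313)(0.7990) = 201 °C

T = 201 °C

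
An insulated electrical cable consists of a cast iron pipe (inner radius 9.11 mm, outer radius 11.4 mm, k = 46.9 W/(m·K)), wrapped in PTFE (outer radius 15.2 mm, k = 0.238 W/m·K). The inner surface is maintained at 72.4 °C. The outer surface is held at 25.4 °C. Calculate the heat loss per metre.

Q' = 243 W/m

Resistance network (inner→outer):
  R'_cast iron = ln(0.0114/0.00911)/(2πk) = 0.2242/(2π·46.9) = 7.610×10^-4 m·K/W
  R'_PTFE = ln(0.0152/0.0114)/(2πk) = 0.2877/(2π·0.238) = 0.1924 m·K/W
ΣR = 7.610×10^-4 + 0.1924 = 0.1932 m·K/W
Q' = ΔT/ΣR = (72.4 °C − 25.4 °C)/0.1932 = 243 W/m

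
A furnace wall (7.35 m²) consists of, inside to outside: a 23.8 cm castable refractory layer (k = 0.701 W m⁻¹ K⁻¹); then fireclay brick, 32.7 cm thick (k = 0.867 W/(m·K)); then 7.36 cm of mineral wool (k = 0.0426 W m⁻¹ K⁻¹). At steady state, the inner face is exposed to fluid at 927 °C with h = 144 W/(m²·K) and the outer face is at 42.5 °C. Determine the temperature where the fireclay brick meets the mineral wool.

T = 666 °C

Resistance network (inner→outer):
  R_conv,in = 1/(hA) = 1/(144·7.35) = 9.448×10^-4 K/W
  R_castable refractory = L/(kA) = 0.238/(0.701·7.35) = 0.04619 K/W
  R_fireclay brick = L/(kA) = 0.327/(0.867·7.35) = 0.05131 K/W
  R_mineral wool = L/(kA) = 0.0736/(0.0426·7.35) = 0.2351 K/W
ΣR = 9.448×10^-4 + 0.04619 + 0.05131 + 0.2351 = 0.3335 K/W
Q = ΔT/ΣR = (927 °C − 42.5 °C)/0.3335 = 2652 W
From the inner boundary to the fireclay brick/mineral wool interface, ΣR_partial = 0.09844 K/W.
T_interface = T_in − Q·ΣR_partial = 927 °C − (2652)(0.09844) = 666 °C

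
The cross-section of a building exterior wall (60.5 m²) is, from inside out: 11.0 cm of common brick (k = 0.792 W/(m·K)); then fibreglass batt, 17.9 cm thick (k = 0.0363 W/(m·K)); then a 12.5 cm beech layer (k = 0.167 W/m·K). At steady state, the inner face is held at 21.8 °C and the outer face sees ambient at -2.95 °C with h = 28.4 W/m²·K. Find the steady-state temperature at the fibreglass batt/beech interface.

Series thermal resistances, inner to outer:
  R_common brick = L/(kA) = 0.110/(0.792·60.5) = 0.002296 K/W
  R_fibreglass batt = L/(kA) = 0.179/(0.0363·60.5) = 0.08151 K/W
  R_beech = L/(kA) = 0.125/(0.167·60.5) = 0.01237 K/W
  R_conv,out = 1/(hA) = 1/(28.4·60.5) = 5.820×10^-4 K/W
ΣR = 0.002296 + 0.08151 + 0.01237 + 5.820×10^-4 = 0.09676 K/W
Q = ΔT/ΣR = (21.8 °C − -2.95 °C)/0.09676 = 255.8 W
From the inner boundary to the fibreglass batt/beech interface, ΣR_partial = 0.08381 K/W.
T_interface = T_in − Q·ΣR_partial = 21.8 °C − (255.8)(0.08381) = 0.36 °C

T = 0.36 °C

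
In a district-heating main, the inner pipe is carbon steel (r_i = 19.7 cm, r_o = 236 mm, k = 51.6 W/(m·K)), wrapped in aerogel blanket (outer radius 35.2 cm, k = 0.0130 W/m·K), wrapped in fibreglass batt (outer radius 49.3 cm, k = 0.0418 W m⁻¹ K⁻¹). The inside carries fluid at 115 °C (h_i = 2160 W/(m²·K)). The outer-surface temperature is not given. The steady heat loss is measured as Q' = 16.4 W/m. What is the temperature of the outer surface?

Sum the resistances:
  R'_conv,in = 1/(2πr h) = 1/(2π·0.197·2160) = 3.740×10^-4 m·K/W
  R'_carbon steel = ln(0.236/0.197)/(2πk) = 0.1806/(2π·51.6) = 5.571×10^-4 m·K/W
  R'_aerogel blanket = ln(0.352/0.236)/(2πk) = 0.3998/(2π·0.0130) = 4.895 m·K/W
  R'_fibreglass batt = ln(0.493/0.352)/(2πk) = 0.3369/(2π·0.0418) = 1.283 m·K/W
ΣR = 6.178 m·K/W
ΔT = Q'·ΣR = 16.4 × 6.178 = 101.3 K
Heat flows outward, so T_out = T_in − ΔT = 115 − 101.3 = 13.7 °C

T_out = 13.7 °C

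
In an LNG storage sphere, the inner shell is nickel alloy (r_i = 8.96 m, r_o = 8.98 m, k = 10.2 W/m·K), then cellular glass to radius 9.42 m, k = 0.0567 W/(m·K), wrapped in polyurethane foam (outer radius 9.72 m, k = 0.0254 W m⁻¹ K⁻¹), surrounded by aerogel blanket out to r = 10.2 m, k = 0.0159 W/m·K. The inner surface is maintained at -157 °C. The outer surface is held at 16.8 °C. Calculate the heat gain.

Q = 4.16 kW

Treat each layer as a resistance in series:
  R_nickel alloy = (1/8.96 − 1/8.98)/(4πk) = 2.486×10^-4/(4π·10.2) = 1.939×10^-6 K/W
  R_cellular glass = (1/8.98 − 1/9.42)/(4πk) = 0.005201/(4π·0.0567) = 0.007300 K/W
  R_polyurethane foam = (1/9.42 − 1/9.72)/(4πk) = 0.003276/(4π·0.0254) = 0.01027 K/W
  R_aerogel blanket = (1/9.72 − 1/10.2)/(4πk) = 0.004841/(4π·0.0159) = 0.02423 K/W
ΣR = 1.939×10^-6 + 0.007300 + 0.01027 + 0.02423 = 0.04180 K/W
Q = ΔT/ΣR = (-157 °C − 16.8 °C)/0.04180 = -4160 W
(Negative Q ⇒ heat flows inward; heat gain = 4160 W.)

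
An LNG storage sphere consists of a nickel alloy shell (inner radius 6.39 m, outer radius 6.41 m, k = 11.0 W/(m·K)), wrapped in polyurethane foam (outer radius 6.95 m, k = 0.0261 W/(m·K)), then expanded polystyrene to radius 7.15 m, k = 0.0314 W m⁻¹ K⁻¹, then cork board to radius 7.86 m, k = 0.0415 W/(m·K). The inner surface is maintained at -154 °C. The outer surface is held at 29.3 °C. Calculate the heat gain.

Series thermal resistances, inner to outer:
  R_nickel alloy = (1/6.39 − 1/6.41)/(4πk) = 4.883×10^-4/(4π·11.0) = 3.532×10^-6 K/W
  R_polyurethane foam = (1/6.41 − 1/6.95)/(4πk) = 0.01212/(4π·0.0261) = 0.03696 K/W
  R_expanded polystyrene = (1/6.95 − 1/7.15)/(4πk) = 0.004025/(4π·0.0314) = 0.01020 K/W
  R_cork board = (1/7.15 − 1/7.86)/(4πk) = 0.01263/(4π·0.0415) = 0.02423 K/W
ΣR = 3.532×10^-6 + 0.03696 + 0.01020 + 0.02423 = 0.07139 K/W
Q = ΔT/ΣR = (-154 °C − 29.3 °C)/0.07139 = -2570 W
(Negative Q ⇒ heat flows inward; heat gain = 2570 W.)

Q = 2.57 kW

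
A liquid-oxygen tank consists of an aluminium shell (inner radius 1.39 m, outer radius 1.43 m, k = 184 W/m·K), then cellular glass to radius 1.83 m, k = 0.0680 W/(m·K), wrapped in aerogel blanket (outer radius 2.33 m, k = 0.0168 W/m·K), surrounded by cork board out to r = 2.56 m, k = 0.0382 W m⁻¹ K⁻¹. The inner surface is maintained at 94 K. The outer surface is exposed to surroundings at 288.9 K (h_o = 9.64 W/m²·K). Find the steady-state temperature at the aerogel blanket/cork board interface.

Resistance network (inner→outer):
  R_aluminium = (1/1.39 − 1/1.43)/(4πk) = 0.02012/(4π·184) = 8.703×10^-6 K/W
  R_cellular glass = (1/1.43 − 1/1.83)/(4πk) = 0.1529/(4π·0.0680) = 0.1789 K/W
  R_aerogel blanket = (1/1.83 − 1/2.33)/(4πk) = 0.1173/(4π·0.0168) = 0.5554 K/W
  R_cork board = (1/2.33 − 1/2.56)/(4πk) = 0.03856/(4π·0.0382) = 0.08033 K/W
  R_conv,out = 1/(4πr²h) = 1/(4π·2.56²·9.64) = 0.001260 K/W
ΣR = 8.703×10^-6 + 0.1789 + 0.5554 + 0.08033 + 0.001260 = 0.8159 K/W
Q = ΔT/ΣR = (94 K − 288.9 K)/0.8159 = -238.9 W
From the inner boundary to the aerogel blanket/cork board interface, ΣR_partial = 0.7343 K/W.
T_interface = T_in − Q·ΣR_partial = 94 K − (-238.9)(0.7343) = 269.4 K

T = 269.4 K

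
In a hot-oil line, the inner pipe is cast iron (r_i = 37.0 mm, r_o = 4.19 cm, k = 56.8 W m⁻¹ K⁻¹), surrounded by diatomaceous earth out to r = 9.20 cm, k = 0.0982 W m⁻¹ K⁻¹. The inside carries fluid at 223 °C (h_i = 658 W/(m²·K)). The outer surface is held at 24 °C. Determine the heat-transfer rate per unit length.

Treat each layer as a resistance in series:
  R'_conv,in = 1/(2πr h) = 1/(2π·0.0370·658) = 0.006537 m·K/W
  R'_cast iron = ln(0.0419/0.0370)/(2πk) = 0.1244/(2π·56.8) = 3.485×10^-4 m·K/W
  R'_diatomaceous earth = ln(0.0920/0.0419)/(2πk) = 0.7865/(2π·0.0982) = 1.275 m·K/W
ΣR = 0.006537 + 3.485×10^-4 + 1.275 = 1.282 m·K/W
Q' = ΔT/ΣR = (223 °C − 24 °C)/1.282 = 155 W/m

Q' = 155 W/m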